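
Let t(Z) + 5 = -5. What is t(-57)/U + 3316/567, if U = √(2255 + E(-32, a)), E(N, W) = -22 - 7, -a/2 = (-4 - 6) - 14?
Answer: 3316/567 - 5*√2226/1113 ≈ 5.6364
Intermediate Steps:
a = 48 (a = -2*((-4 - 6) - 14) = -2*(-10 - 14) = -2*(-24) = 48)
t(Z) = -10 (t(Z) = -5 - 5 = -10)
E(N, W) = -29
U = √2226 (U = √(2255 - 29) = √2226 ≈ 47.180)
t(-57)/U + 3316/567 = -10*√2226/2226 + 3316/567 = -5*√2226/1113 + 3316*(1/567) = -5*√2226/1113 + 3316/567 = 3316/567 - 5*√2226/1113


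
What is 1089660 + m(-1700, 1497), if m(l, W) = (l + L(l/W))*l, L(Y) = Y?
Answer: 5960441020/1497 ≈ 3.9816e+6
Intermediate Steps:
m(l, W) = l*(l + l/W) (m(l, W) = (l + l/W)*l = l*(l + l/W))
1089660 + m(-1700, 1497) = 1089660 + (-1700)**2*(1 + 1497)/1497 = 1089660 + (1/1497)*2890000*1498 = 1089660 + 4329220000/1497 = 5960441020/1497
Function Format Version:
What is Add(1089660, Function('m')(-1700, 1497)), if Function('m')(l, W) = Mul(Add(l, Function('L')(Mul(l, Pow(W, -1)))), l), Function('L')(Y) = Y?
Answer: Rational(5960441020, 1497) ≈ 3.9816e+6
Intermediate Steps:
Function('m')(l, W) = Mul(l, Add(l, Mul(l, Pow(W, -1)))) (Function('m')(l, W) = Mul(Add(l, Mul(l, Pow(W, -1))), l) = Mul(l, Add(l, Mul(l, Pow(W, -1)))))
Add(1089660, Function('m')(-1700, 1497)) = Add(1089660, Mul(Pow(1497, -1), Pow(-1700, 2), Add(1, 1497))) = Add(1089660, Mul(Rational(1, 1497), 2890000, 1498)) = Add(1089660, Rational(4329220000, 1497)) = Rational(5960441020, 1497)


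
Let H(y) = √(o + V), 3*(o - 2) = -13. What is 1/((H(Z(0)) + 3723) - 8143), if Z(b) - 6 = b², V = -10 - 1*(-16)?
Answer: -13260/58609189 - √33/58609189 ≈ -0.00022634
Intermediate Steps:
o = -7/3 (o = 2 + (⅓)*(-13) = 2 - 13/3 = -7/3 ≈ -2.3333)
V = 6 (V = -10 + 16 = 6)
Z(b) = 6 + b²
H(y) = √33/3 (H(y) = √(-7/3 + 6) = √(11/3) = √33/3)
1/((H(Z(0)) + 3723) - 8143) = 1/((√33/3 + 3723) - 8143) = 1/((3723 + √33/3) - 8143) = 1/(-4420 + √33/3)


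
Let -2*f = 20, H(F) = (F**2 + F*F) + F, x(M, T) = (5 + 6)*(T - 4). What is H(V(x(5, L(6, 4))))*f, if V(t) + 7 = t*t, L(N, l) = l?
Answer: -910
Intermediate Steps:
x(M, T) = -44 + 11*T (x(M, T) = 11*(-4 + T) = -44 + 11*T)
V(t) = -7 + t**2 (V(t) = -7 + t*t = -7 + t**2)
H(F) = F + 2*F**2 (H(F) = (F**2 + F**2) + F = 2*F**2 + F = F + 2*F**2)
f = -10 (f = -1/2*20 = -10)
H(V(x(5, L(6, 4))))*f = ((-7 + (-44 + 11*4)**2)*(1 + 2*(-7 + (-44 + 11*4)**2)))*(-10) = ((-7 + (-44 + 44)**2)*(1 + 2*(-7 + (-44 + 44)**2)))*(-10) = ((-7 + 0**2)*(1 + 2*(-7 + 0**2)))*(-10) = ((-7 + 0)*(1 + 2*(-7 + 0)))*(-10) = -7*(1 + 2*(-7))*(-10) = -7*(1 - 14)*(-10) = -7*(-13)*(-10) = 91*(-10) = -910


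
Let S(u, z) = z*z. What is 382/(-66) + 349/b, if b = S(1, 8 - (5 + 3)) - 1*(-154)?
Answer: -1627/462 ≈ -3.5216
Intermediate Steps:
S(u, z) = z**2
b = 154 (b = (8 - (5 + 3))**2 - 1*(-154) = (8 - 1*8)**2 + 154 = (8 - 8)**2 + 154 = 0**2 + 154 = 0 + 154 = 154)
382/(-66) + 349/b = 382/(-66) + 349/154 = 382*(-1/66) + 349*(1/154) = -191/33 + 349/154 = -1627/462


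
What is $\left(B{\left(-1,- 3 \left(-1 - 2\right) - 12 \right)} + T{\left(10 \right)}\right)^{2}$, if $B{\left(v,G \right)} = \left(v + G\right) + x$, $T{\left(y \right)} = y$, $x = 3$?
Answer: $81$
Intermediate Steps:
$B{\left(v,G \right)} = 3 + G + v$ ($B{\left(v,G \right)} = \left(v + G\right) + 3 = \left(G + v\right) + 3 = 3 + G + v$)
$\left(B{\left(-1,- 3 \left(-1 - 2\right) - 12 \right)} + T{\left(10 \right)}\right)^{2} = \left(\left(3 - \left(12 + 3 \left(-1 - 2\right)\right) - 1\right) + 10\right)^{2} = \left(\left(3 - 3 - 1\right) + 10\right)^{2} = \left(-1 + 10\right)^{2} = 9^{2} = 81$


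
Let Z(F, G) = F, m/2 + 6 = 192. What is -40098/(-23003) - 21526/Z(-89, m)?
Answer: 498731300/2047267 ≈ 243.61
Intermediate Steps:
m = 372 (m = -12 + 2*192 = -12 + 384 = 372)
-40098/(-23003) - 21526/Z(-89, m) = -40098/(-23003) - 21526/(-89) = -40098*(-1/23003) - 21526*(-1/89) = 40098/23003 + 21526/89 = 498731300/2047267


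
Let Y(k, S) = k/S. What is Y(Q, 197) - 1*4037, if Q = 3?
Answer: -795286/197 ≈ -4037.0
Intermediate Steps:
Y(k, S) = k/S
Y(Q, 197) - 1*4037 = 3/197 - 1*4037 = 3*(1/197) - 4037 = 3/197 - 4037 = -795286/197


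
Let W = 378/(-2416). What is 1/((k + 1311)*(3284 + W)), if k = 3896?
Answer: 1208/20655559781 ≈ 5.8483e-8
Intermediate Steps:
W = -189/1208 (W = 378*(-1/2416) = -189/1208 ≈ -0.15646)
1/((k + 1311)*(3284 + W)) = 1/((3896 + 1311)*(3284 - 189/1208)) = 1/(5207*(3966883/1208)) = 1/(20655559781/1208) = 1208/20655559781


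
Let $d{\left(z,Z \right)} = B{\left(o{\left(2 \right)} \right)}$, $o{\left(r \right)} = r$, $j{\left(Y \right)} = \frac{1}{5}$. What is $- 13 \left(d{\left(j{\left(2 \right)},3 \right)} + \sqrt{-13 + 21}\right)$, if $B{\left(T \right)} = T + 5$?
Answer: $-91 - 26 \sqrt{2} \approx -127.77$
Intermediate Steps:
$j{\left(Y \right)} = \frac{1}{5}$
$B{\left(T \right)} = 5 + T$
$d{\left(z,Z \right)} = 7$ ($d{\left(z,Z \right)} = 5 + 2 = 7$)
$- 13 \left(d{\left(j{\left(2 \right)},3 \right)} + \sqrt{-13 + 21}\right) = - 13 \left(7 + \sqrt{-13 + 21}\right) = - 13 \left(7 + \sqrt{8}\right) = - 13 \left(7 + 2 \sqrt{2}\right) = -91 - 26 \sqrt{2}$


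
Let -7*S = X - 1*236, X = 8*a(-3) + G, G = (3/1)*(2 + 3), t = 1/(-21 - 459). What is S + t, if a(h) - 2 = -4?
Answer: 113753/3360 ≈ 33.855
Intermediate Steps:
t = -1/480 (t = 1/(-480) = -1/480 ≈ -0.0020833)
a(h) = -2 (a(h) = 2 - 4 = -2)
G = 15 (G = (3*1)*5 = 3*5 = 15)
X = -1 (X = 8*(-2) + 15 = -16 + 15 = -1)
S = 237/7 (S = -(-1 - 1*236)/7 = -(-1 - 236)/7 = -⅐*(-237) = 237/7 ≈ 33.857)
S + t = 237/7 - 1/480 = 113753/3360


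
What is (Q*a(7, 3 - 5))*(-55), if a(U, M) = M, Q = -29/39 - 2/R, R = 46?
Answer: -77660/897 ≈ -86.578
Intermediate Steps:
Q = -706/897 (Q = -29/39 - 2/46 = -29*1/39 - 2*1/46 = -29/39 - 1/23 = -706/897 ≈ -0.78707)
(Q*a(7, 3 - 5))*(-55) = -706*(3 - 5)/897*(-55) = -706/897*(-2)*(-55) = (1412/897)*(-55) = -77660/897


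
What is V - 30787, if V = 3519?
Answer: -27268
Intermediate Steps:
V - 30787 = 3519 - 30787 = -27268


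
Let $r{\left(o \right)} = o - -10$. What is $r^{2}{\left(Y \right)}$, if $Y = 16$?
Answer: $676$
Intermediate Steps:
$r{\left(o \right)} = 10 + o$ ($r{\left(o \right)} = o + 10 = 10 + o$)
$r^{2}{\left(Y \right)} = \left(10 + 16\right)^{2} = 26^{2} = 676$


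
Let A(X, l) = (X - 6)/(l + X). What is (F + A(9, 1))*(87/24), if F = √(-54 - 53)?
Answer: 87/80 + 29*I*√107/8 ≈ 1.0875 + 37.497*I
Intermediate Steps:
F = I*√107 (F = √(-107) = I*√107 ≈ 10.344*I)
A(X, l) = (-6 + X)/(X + l)
(F + A(9, 1))*(87/24) = (I*√107 + (-6 + 9)/(9 + 1))*(87/24) = (I*√107 + 3/10)*(87*(1/24)) = (I*√107 + (⅒)*3)*(29/8) = (I*√107 + 3/10)*(29/8) = (3/10 + I*√107)*(29/8) = 87/80 + 29*I*√107/8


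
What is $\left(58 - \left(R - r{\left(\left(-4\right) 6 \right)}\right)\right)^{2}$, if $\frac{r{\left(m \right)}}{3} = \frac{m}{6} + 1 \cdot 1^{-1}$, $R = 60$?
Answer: $121$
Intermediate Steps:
$r{\left(m \right)} = 3 + \frac{m}{2}$ ($r{\left(m \right)} = 3 \left(\frac{m}{6} + 1 \cdot 1^{-1}\right) = 3 \left(m \frac{1}{6} + 1 \cdot 1\right) = 3 \left(\frac{m}{6} + 1\right) = 3 \left(1 + \frac{m}{6}\right) = 3 + \frac{m}{2}$)
$\left(58 - \left(R - r{\left(\left(-4\right) 6 \right)}\right)\right)^{2} = \left(58 - \left(57 - \left(-2\right) 6\right)\right)^{2} = \left(58 + \left(\left(3 + \frac{1}{2} \left(-24\right)\right) - 60\right)\right)^{2} = \left(58 + \left(\left(3 - 12\right) - 60\right)\right)^{2} = \left(58 - 69\right)^{2} = \left(-11\right)^{2} = 121$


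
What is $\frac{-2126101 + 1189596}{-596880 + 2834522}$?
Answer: $- \frac{936505}{2237642} \approx -0.41852$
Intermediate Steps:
$\frac{-2126101 + 1189596}{-596880 + 2834522} = - \frac{936505}{2237642}$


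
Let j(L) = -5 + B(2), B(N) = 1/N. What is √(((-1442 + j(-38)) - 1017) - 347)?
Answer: I*√11242/2 ≈ 53.014*I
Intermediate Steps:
j(L) = -9/2 (j(L) = -5 + 1/2 = -5 + ½ = -9/2)
√(((-1442 + j(-38)) - 1017) - 347) = √(((-1442 - 9/2) - 1017) - 347) = √((-2893/2 - 1017) - 347) = √(-4927/2 - 347) = √(-5621/2) = I*√11242/2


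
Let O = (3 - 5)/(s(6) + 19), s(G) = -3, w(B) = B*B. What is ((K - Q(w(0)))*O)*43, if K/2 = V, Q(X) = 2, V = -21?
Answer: 473/2 ≈ 236.50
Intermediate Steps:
w(B) = B²
K = -42 (K = 2*(-21) = -42)
O = -⅛ (O = (3 - 5)/(-3 + 19) = -2/16 = -2*1/16 = -⅛ ≈ -0.12500)
((K - Q(w(0)))*O)*43 = ((-42 - 1*2)*(-⅛))*43 = ((-42 - 2)*(-⅛))*43 = -44*(-⅛)*43 = (11/2)*43 = 473/2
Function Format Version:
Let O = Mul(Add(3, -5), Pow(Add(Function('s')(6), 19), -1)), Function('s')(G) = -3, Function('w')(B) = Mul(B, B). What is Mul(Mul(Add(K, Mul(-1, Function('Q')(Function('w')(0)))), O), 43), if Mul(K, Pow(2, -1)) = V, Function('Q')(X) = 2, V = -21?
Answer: Rational(473, 2) ≈ 236.50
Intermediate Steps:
Function('w')(B) = Pow(B, 2)
K = -42 (K = Mul(2, -21) = -42)
O = Rational(-1, 8) (O = Mul(Add(3, -5), Pow(Add(-3, 19), -1)) = Mul(-2, Pow(16, -1)) = Mul(-2, Rational(1, 16)) = Rational(-1, 8) ≈ -0.12500)
Mul(Mul(Add(K, Mul(-1, Function('Q')(Function('w')(0)))), O), 43) = Mul(Mul(Add(-42, Mul(-1, 2)), Rational(-1, 8)), 43) = Mul(Mul(Add(-42, -2), Rational(-1, 8)), 43) = Mul(Mul(-44, Rational(-1, 8)), 43) = Mul(Rational(11, 2), 43) = Rational(473, 2)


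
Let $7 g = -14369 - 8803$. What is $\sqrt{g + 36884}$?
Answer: $\frac{2 \sqrt{411278}}{7} \approx 183.23$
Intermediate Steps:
$g = - \frac{23172}{7}$ ($g = \frac{-14369 - 8803}{7} = \frac{1}{7} \left(-23172\right) = - \frac{23172}{7} \approx -3310.3$)
$\sqrt{g + 36884} = \sqrt{- \frac{23172}{7} + 36884} = \sqrt{\frac{235016}{7}} = \frac{2 \sqrt{411278}}{7}$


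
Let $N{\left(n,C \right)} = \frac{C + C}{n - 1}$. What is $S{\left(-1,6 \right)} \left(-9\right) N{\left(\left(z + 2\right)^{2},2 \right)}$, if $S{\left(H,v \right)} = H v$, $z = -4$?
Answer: $72$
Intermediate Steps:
$N{\left(n,C \right)} = \frac{2 C}{-1 + n}$
$S{\left(-1,6 \right)} \left(-9\right) N{\left(\left(z + 2\right)^{2},2 \right)} = \left(-1\right) 6 \left(-9\right) 2 \cdot 2 \frac{1}{-1 + \left(-4 + 2\right)^{2}} = \left(-6\right) \left(-9\right) 2 \cdot 2 \frac{1}{-1 + \left(-2\right)^{2}} = 54 \cdot 2 \cdot 2 \frac{1}{-1 + 4} = 54 \cdot 2 \cdot 2 \cdot \frac{1}{3} = 54 \cdot \frac{4}{3} = 72$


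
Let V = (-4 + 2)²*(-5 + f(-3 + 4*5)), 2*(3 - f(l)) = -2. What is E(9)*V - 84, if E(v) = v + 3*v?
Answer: -228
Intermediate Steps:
f(l) = 4 (f(l) = 3 - ½*(-2) = 3 + 1 = 4)
V = -4 (V = (-4 + 2)²*(-5 + 4) = (-2)²*(-1) = 4*(-1) = -4)
E(v) = 4*v
E(9)*V - 84 = (4*9)*(-4) - 84 = 36*(-4) - 84 = -144 - 84 = -228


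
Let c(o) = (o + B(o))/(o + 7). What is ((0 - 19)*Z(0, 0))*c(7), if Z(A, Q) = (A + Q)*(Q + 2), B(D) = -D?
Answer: 0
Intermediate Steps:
Z(A, Q) = (2 + Q)*(A + Q) (Z(A, Q) = (A + Q)*(2 + Q) = (2 + Q)*(A + Q))
c(o) = 0 (c(o) = (o - o)/(o + 7) = 0/(7 + o) = 0)
((0 - 19)*Z(0, 0))*c(7) = ((0 - 19)*(0**2 + 2*0 + 2*0 + 0*0))*0 = -19*(0 + 0 + 0 + 0)*0 = -19*0*0 = 0*0 = 0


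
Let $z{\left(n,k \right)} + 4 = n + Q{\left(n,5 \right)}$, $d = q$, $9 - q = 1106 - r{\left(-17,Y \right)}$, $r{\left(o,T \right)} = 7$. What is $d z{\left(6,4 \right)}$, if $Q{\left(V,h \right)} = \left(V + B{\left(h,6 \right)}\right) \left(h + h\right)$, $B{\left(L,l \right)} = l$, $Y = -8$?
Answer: $-132980$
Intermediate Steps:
$q = -1090$ ($q = 9 - \left(1106 - 7\right) = 9 - 1099 = -1090$)
$d = -1090$
$Q{\left(V,h \right)} = 2 h \left(6 + V\right)$ ($Q{\left(V,h \right)} = \left(V + 6\right) \left(h + h\right) = \left(6 + V\right) 2 h = 2 h \left(6 + V\right)$)
$z{\left(n,k \right)} = 56 + 11 n$ ($z{\left(n,k \right)} = -4 + \left(n + 2 \cdot 5 \left(6 + n\right)\right) = -4 + \left(n + \left(60 + 10 n\right)\right) = -4 + \left(60 + 11 n\right) = 56 + 11 n$)
$d z{\left(6,4 \right)} = - 1090 \left(56 + 11 \cdot 6\right) = - 1090 \left(56 + 66\right) = \left(-1090\right) 122 = -132980$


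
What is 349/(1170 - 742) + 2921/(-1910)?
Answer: -291799/408740 ≈ -0.71390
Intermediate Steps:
349/(1170 - 742) + 2921/(-1910) = 349/428 + 2921*(-1/1910) = 349*(1/428) - 2921/1910 = 349/428 - 2921/1910 = -291799/408740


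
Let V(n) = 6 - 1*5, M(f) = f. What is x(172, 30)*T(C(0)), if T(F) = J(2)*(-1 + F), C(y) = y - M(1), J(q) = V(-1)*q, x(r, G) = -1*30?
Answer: 120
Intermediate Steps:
V(n) = 1 (V(n) = 6 - 5 = 1)
x(r, G) = -30
J(q) = q (J(q) = 1*q = q)
C(y) = -1 + y (C(y) = y - 1*1 = y - 1 = -1 + y)
T(F) = -2 + 2*F (T(F) = 2*(-1 + F) = -2 + 2*F)
x(172, 30)*T(C(0)) = -30*(-2 + 2*(-1 + 0)) = -30*(-2 + 2*(-1)) = -30*(-2 - 2) = -30*(-4) = 120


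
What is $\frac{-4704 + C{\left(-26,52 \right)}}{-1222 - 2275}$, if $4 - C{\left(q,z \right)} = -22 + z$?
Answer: $\frac{4730}{3497} \approx 1.3526$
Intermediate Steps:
$C{\left(q,z \right)} = 26 - z$ ($C{\left(q,z \right)} = 4 - \left(-22 + z\right) = 26 - z$)
$\frac{-4704 + C{\left(-26,52 \right)}}{-1222 - 2275} = \frac{-4704 + \left(26 - 52\right)}{-1222 - 2275} = \frac{-4704 + \left(26 - 52\right)}{-3497} = \left(-4704 - 26\right) \left(- \frac{1}{3497}\right) = \left(-4730\right) \left(- \frac{1}{3497}\right) = \frac{4730}{3497}$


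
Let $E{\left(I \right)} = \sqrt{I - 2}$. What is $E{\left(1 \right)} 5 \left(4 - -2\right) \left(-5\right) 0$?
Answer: $0$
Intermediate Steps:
$E{\left(I \right)} = \sqrt{-2 + I}$
$E{\left(1 \right)} 5 \left(4 - -2\right) \left(-5\right) 0 = \sqrt{-2 + 1} \cdot 5 \left(4 - -2\right) \left(-5\right) 0 = \sqrt{-1} \cdot 5 \left(4 + 2\right) \left(-5\right) 0 = i 5 \cdot 6 \left(-5\right) 0 = i 30 \left(-5\right) 0 = i \left(-150\right) 0 = - 150 i 0 = 0$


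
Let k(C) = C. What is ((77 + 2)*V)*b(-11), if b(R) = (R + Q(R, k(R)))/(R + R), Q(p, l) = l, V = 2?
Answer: 158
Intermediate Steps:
b(R) = 1 (b(R) = (R + R)/(R + R) = (2*R)/((2*R)) = (2*R)*(1/(2*R)) = 1)
((77 + 2)*V)*b(-11) = ((77 + 2)*2)*1 = (79*2)*1 = 158*1 = 158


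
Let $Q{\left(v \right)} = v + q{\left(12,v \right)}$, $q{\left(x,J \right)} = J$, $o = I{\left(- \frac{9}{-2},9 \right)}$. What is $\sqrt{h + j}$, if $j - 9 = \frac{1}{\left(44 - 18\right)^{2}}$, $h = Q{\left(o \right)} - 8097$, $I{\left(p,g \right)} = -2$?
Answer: $\frac{3 i \sqrt{607799}}{26} \approx 89.956 i$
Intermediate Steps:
$o = -2$
$Q{\left(v \right)} = 2 v$ ($Q{\left(v \right)} = v + v = 2 v$)
$h = -8101$ ($h = 2 \left(-2\right) - 8097 = -4 - 8097 = -8101$)
$j = \frac{6085}{676}$ ($j = 9 + \frac{1}{\left(44 - 18\right)^{2}} = 9 + \frac{1}{26^{2}} = 9 + \frac{1}{676} = \frac{6085}{676} \approx 9.0015$)
$\sqrt{h + j} = \sqrt{-8101 + \frac{6085}{676}} = \sqrt{- \frac{5470191}{676}} = \frac{3 i \sqrt{607799}}{26}$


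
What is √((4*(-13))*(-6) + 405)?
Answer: √717 ≈ 26.777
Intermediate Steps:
√((4*(-13))*(-6) + 405) = √(-52*(-6) + 405) = √(312 + 405) = √717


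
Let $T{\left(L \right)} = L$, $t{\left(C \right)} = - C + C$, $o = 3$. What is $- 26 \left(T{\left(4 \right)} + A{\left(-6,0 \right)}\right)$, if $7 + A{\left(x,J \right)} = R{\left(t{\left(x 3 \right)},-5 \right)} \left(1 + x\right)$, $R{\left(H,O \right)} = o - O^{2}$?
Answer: $-2782$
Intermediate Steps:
$t{\left(C \right)} = 0$
$R{\left(H,O \right)} = 3 - O^{2}$
$A{\left(x,J \right)} = -29 - 22 x$ ($A{\left(x,J \right)} = -7 + \left(3 - \left(-5\right)^{2}\right) \left(1 + x\right) = -7 + \left(3 - 25\right) \left(1 + x\right) = -7 - 22 \left(1 + x\right) = -7 - \left(22 + 22 x\right) = -29 - 22 x$)
$- 26 \left(T{\left(4 \right)} + A{\left(-6,0 \right)}\right) = - 26 \left(4 - -103\right) = - 26 \left(4 + \left(-29 + 132\right)\right) = - 26 \left(4 + 103\right) = \left(-26\right) 107 = -2782$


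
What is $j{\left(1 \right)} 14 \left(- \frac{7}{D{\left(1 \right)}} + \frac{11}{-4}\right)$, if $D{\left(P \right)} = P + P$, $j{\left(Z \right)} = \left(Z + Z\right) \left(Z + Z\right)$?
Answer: $-350$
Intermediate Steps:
$j{\left(Z \right)} = 4 Z^{2}$ ($j{\left(Z \right)} = 2 Z 2 Z = 4 Z^{2}$)
$D{\left(P \right)} = 2 P$
$j{\left(1 \right)} 14 \left(- \frac{7}{D{\left(1 \right)}} + \frac{11}{-4}\right) = 4 \cdot 1^{2} \cdot 14 \left(- \frac{7}{2 \cdot 1} + \frac{11}{-4}\right) = 4 \cdot 1 \cdot 14 \left(- \frac{7}{2} + 11 \left(- \frac{1}{4}\right)\right) = 4 \cdot 14 \left(\left(-7\right) \frac{1}{2} - \frac{11}{4}\right) = 56 \left(- \frac{7}{2} - \frac{11}{4}\right) = 56 \left(- \frac{25}{4}\right) = -350$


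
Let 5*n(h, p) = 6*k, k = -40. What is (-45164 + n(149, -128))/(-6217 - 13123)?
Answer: 11303/4835 ≈ 2.3377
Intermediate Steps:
n(h, p) = -48 (n(h, p) = (6*(-40))/5 = (1/5)*(-240) = -48)
(-45164 + n(149, -128))/(-6217 - 13123) = (-45164 - 48)/(-6217 - 13123) = -45212/(-19340) = -45212*(-1/19340) = 11303/4835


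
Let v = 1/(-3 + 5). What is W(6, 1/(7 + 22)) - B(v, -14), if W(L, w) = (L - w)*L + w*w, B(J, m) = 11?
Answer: 20852/841 ≈ 24.794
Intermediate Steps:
v = ½ (v = 1/2 = ½ ≈ 0.50000)
W(L, w) = w² + L*(L - w) (W(L, w) = L*(L - w) + w² = w² + L*(L - w))
W(6, 1/(7 + 22)) - B(v, -14) = (6² + (1/(7 + 22))² - 1*6/(7 + 22)) - 1*11 = (36 + (1/29)² - 1*6/29) - 11 = (36 + (1/29)² - 1*6*1/29) - 11 = (36 + 1/841 - 6/29) - 11 = 30103/841 - 11 = 20852/841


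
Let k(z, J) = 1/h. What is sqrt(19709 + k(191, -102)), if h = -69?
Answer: 4*sqrt(5864655)/69 ≈ 140.39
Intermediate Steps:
k(z, J) = -1/69 (k(z, J) = 1/(-69) = -1/69)
sqrt(19709 + k(191, -102)) = sqrt(19709 - 1/69) = sqrt(1359920/69) = 4*sqrt(5864655)/69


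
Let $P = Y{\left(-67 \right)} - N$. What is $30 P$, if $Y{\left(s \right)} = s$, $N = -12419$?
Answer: $370560$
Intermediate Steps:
$P = 12352$ ($P = -67 - -12419 = -67 + 12419 = 12352$)
$30 P = 30 \cdot 12352 = 370560$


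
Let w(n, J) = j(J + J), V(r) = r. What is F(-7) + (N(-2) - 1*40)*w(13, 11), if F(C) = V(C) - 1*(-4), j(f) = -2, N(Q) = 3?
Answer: 71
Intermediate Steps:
w(n, J) = -2
F(C) = 4 + C (F(C) = C - 1*(-4) = C + 4 = 4 + C)
F(-7) + (N(-2) - 1*40)*w(13, 11) = (4 - 7) + (3 - 1*40)*(-2) = -3 + (3 - 40)*(-2) = -3 - 37*(-2) = -3 + 74 = 71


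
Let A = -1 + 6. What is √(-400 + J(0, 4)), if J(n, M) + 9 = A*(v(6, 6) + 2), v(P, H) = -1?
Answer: 2*I*√101 ≈ 20.1*I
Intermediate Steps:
A = 5
J(n, M) = -4 (J(n, M) = -9 + 5*(-1 + 2) = -9 + 5*1 = -9 + 5 = -4)
√(-400 + J(0, 4)) = √(-400 - 4) = √(-404) = 2*I*√101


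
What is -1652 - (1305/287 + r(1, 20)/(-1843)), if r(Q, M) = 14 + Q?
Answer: -876211342/528941 ≈ -1656.5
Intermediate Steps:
-1652 - (1305/287 + r(1, 20)/(-1843)) = -1652 - (1305/287 + (14 + 1)/(-1843)) = -1652 - (1305*(1/287) + 15*(-1/1843)) = -1652 - (1305/287 - 15/1843) = -1652 - 1*2400810/528941 = -1652 - 2400810/528941 = -876211342/528941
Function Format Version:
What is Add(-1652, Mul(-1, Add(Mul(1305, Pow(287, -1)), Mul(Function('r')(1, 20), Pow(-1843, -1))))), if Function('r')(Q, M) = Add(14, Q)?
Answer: Rational(-876211342, 528941) ≈ -1656.5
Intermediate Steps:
Add(-1652, Mul(-1, Add(Mul(1305, Pow(287, -1)), Mul(Function('r')(1, 20), Pow(-1843, -1))))) = Add(-1652, Mul(-1, Add(Mul(1305, Pow(287, -1)), Mul(Add(14, 1), Pow(-1843, -1))))) = Add(-1652, Mul(-1, Add(Mul(1305, Rational(1, 287)), Mul(15, Rational(-1, 1843))))) = Add(-1652, Mul(-1, Add(Rational(1305, 287), Rational(-15, 1843)))) = Add(-1652, Mul(-1, Rational(2400810, 528941))) = Add(-1652, Rational(-2400810, 528941)) = Rational(-876211342, 528941)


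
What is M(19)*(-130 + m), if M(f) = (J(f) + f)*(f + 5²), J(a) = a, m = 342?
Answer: 354464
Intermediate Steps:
M(f) = 2*f*(25 + f) (M(f) = (f + f)*(f + 5²) = (2*f)*(f + 25) = (2*f)*(25 + f) = 2*f*(25 + f))
M(19)*(-130 + m) = (2*19*(25 + 19))*(-130 + 342) = (2*19*44)*212 = 1672*212 = 354464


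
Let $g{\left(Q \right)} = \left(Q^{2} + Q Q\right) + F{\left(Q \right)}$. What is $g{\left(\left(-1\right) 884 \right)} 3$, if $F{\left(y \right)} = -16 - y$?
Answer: $4691340$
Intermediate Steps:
$g{\left(Q \right)} = -16 - Q + 2 Q^{2}$ ($g{\left(Q \right)} = \left(Q^{2} + Q Q\right) - \left(16 + Q\right) = \left(Q^{2} + Q^{2}\right) - \left(16 + Q\right) = 2 Q^{2} - \left(16 + Q\right) = -16 - Q + 2 Q^{2}$)
$g{\left(\left(-1\right) 884 \right)} 3 = \left(-16 - \left(-1\right) 884 + 2 \left(\left(-1\right) 884\right)^{2}\right) 3 = \left(-16 - -884 + 2 \left(-884\right)^{2}\right) 3 = \left(-16 + 884 + 2 \cdot 781456\right) 3 = \left(-16 + 884 + 1562912\right) 3 = 1563780 \cdot 3 = 4691340$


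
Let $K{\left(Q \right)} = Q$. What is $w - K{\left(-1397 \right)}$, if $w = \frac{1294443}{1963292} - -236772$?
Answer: $\frac{467596586791}{1963292} \approx 2.3817 \cdot 10^{5}$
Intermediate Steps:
$w = \frac{464853867867}{1963292}$ ($w = 1294443 \cdot \frac{1}{1963292} + 236772 = \frac{1294443}{1963292} + 236772 = \frac{464853867867}{1963292} \approx 2.3677 \cdot 10^{5}$)
$w - K{\left(-1397 \right)} = \frac{464853867867}{1963292} - -1397 = \frac{464853867867}{1963292} + 1397 = \frac{467596586791}{1963292}$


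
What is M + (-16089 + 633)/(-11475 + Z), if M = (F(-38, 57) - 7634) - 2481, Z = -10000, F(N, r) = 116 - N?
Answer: -213897019/21475 ≈ -9960.3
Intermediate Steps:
M = -9961 (M = ((116 - 1*(-38)) - 7634) - 2481 = ((116 + 38) - 7634) - 2481 = (154 - 7634) - 2481 = -7480 - 2481 = -9961)
M + (-16089 + 633)/(-11475 + Z) = -9961 + (-16089 + 633)/(-11475 - 10000) = -9961 - 15456/(-21475) = -9961 - 15456*(-1/21475) = -9961 + 15456/21475 = -213897019/21475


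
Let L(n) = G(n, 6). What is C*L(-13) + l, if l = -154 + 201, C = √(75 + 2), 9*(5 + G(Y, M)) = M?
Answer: 47 - 13*√77/3 ≈ 8.9752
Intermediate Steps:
G(Y, M) = -5 + M/9
L(n) = -13/3 (L(n) = -5 + (⅑)*6 = -5 + ⅔ = -13/3)
C = √77 ≈ 8.7750
l = 47
C*L(-13) + l = √77*(-13/3) + 47 = -13*√77/3 + 47 = 47 - 13*√77/3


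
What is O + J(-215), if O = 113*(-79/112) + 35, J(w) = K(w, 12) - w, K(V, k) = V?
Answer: -5007/112 ≈ -44.705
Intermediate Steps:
J(w) = 0 (J(w) = w - w = 0)
O = -5007/112 (O = 113*(-79*1/112) + 35 = 113*(-79/112) + 35 = -8927/112 + 35 = -5007/112 ≈ -44.705)
O + J(-215) = -5007/112 + 0 = -5007/112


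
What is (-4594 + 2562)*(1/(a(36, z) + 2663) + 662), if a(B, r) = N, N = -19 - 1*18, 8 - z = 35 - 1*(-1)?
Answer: -1766227608/1313 ≈ -1.3452e+6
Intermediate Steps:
z = -28 (z = 8 - (35 - 1*(-1)) = 8 - (35 + 1) = 8 - 1*36 = 8 - 36 = -28)
N = -37 (N = -19 - 18 = -37)
a(B, r) = -37
(-4594 + 2562)*(1/(a(36, z) + 2663) + 662) = (-4594 + 2562)*(1/(-37 + 2663) + 662) = -2032*(1/2626 + 662) = -2032*1738413/2626 = -1766227608/1313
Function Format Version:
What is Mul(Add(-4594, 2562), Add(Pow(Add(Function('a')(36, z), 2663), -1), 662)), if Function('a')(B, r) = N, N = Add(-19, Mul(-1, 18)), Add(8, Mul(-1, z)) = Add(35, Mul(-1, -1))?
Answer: Rational(-1766227608, 1313) ≈ -1.3452e+6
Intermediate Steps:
z = -28 (z = Add(8, Mul(-1, Add(35, Mul(-1, -1)))) = Add(8, Mul(-1, Add(35, 1))) = Add(8, Mul(-1, 36)) = Add(8, -36) = -28)
N = -37 (N = Add(-19, -18) = -37)
Function('a')(B, r) = -37
Mul(Add(-4594, 2562), Add(Pow(Add(Function('a')(36, z), 2663), -1), 662)) = Mul(Add(-4594, 2562), Add(Pow(Add(-37, 2663), -1), 662)) = Mul(-2032, Add(Pow(2626, -1), 662)) = Mul(-2032, Add(Rational(1, 2626), 662)) = Mul(-2032, Rational(1738413, 2626)) = Rational(-1766227608, 1313)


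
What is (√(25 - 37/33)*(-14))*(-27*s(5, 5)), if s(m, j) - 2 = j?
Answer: 1764*√6501/11 ≈ 12930.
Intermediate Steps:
s(m, j) = 2 + j
(√(25 - 37/33)*(-14))*(-27*s(5, 5)) = (√(25 - 37/33)*(-14))*(-27*(2 + 5)) = (√(25 - 37*1/33)*(-14))*(-27*7) = (√(25 - 37/33)*(-14))*(-189) = (√(788/33)*(-14))*(-189) = ((2*√6501/33)*(-14))*(-189) = -28*√6501/33*(-189) = 1764*√6501/11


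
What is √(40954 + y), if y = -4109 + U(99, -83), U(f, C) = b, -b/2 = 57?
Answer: √36731 ≈ 191.65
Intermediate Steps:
b = -114 (b = -2*57 = -114)
U(f, C) = -114
y = -4223 (y = -4109 - 114 = -4223)
√(40954 + y) = √(40954 - 4223) = √36731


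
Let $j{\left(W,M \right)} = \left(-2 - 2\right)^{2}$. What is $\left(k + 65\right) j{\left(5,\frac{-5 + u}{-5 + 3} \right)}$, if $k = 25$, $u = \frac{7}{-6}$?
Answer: $1440$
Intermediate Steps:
$u = - \frac{7}{6}$ ($u = 7 \left(- \frac{1}{6}\right) = - \frac{7}{6} \approx -1.1667$)
$j{\left(W,M \right)} = 16$ ($j{\left(W,M \right)} = \left(-4\right)^{2} = 16$)
$\left(k + 65\right) j{\left(5,\frac{-5 + u}{-5 + 3} \right)} = \left(25 + 65\right) 16 = 90 \cdot 16 = 1440$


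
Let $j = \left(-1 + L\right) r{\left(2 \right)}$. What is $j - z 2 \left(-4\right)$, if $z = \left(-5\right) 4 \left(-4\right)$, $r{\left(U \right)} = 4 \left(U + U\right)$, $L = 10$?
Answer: $784$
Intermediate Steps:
$r{\left(U \right)} = 8 U$ ($r{\left(U \right)} = 4 \cdot 2 U = 8 U$)
$z = 80$ ($z = \left(-20\right) \left(-4\right) = 80$)
$j = 144$ ($j = \left(-1 + 10\right) 8 \cdot 2 = 9 \cdot 16 = 144$)
$j - z 2 \left(-4\right) = 144 - 80 \cdot 2 \left(-4\right) = 144 - 160 \left(-4\right) = 144 - -640 = 144 + 640 = 784$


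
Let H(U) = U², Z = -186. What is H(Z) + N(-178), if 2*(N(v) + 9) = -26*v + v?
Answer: 36812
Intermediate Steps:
N(v) = -9 - 25*v/2 (N(v) = -9 + (-26*v + v)/2 = -9 + (-25*v)/2 = -9 - 25*v/2)
H(Z) + N(-178) = (-186)² + (-9 - 25/2*(-178)) = 34596 + (-9 + 2225) = 34596 + 2216 = 36812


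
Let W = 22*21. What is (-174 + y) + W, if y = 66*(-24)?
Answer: -1296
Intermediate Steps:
W = 462
y = -1584
(-174 + y) + W = (-174 - 1584) + 462 = -1758 + 462 = -1296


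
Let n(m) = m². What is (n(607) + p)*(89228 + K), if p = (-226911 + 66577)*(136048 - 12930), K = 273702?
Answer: -7164104991261590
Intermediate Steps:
p = -19740001412 (p = -160334*123118 = -19740001412)
(n(607) + p)*(89228 + K) = (607² - 19740001412)*(89228 + 273702) = (368449 - 19740001412)*362930 = -19739632963*362930 = -7164104991261590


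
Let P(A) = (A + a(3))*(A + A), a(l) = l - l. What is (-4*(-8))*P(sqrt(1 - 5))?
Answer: -256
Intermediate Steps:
a(l) = 0
P(A) = 2*A**2 (P(A) = (A + 0)*(A + A) = A*(2*A) = 2*A**2)
(-4*(-8))*P(sqrt(1 - 5)) = (-4*(-8))*(2*(sqrt(1 - 5))**2) = 32*(2*(sqrt(-4))**2) = 32*(2*(2*I)**2) = 32*(2*(-4)) = 32*(-8) = -256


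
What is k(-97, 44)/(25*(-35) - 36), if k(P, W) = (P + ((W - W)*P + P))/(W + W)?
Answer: 97/40084 ≈ 0.0024199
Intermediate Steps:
k(P, W) = P/W (k(P, W) = (P + (0*P + P))/((2*W)) = (P + (0 + P))*(1/(2*W)) = (P + P)*(1/(2*W)) = (2*P)*(1/(2*W)) = P/W)
k(-97, 44)/(25*(-35) - 36) = (-97/44)/(25*(-35) - 36) = (-97*1/44)/(-875 - 36) = -97/44/(-911) = -97/44*(-1/911) = 97/40084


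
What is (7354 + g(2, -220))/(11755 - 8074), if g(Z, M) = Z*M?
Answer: 6914/3681 ≈ 1.8783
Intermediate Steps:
g(Z, M) = M*Z
(7354 + g(2, -220))/(11755 - 8074) = (7354 - 220*2)/(11755 - 8074) = (7354 - 440)/3681 = 6914*(1/3681) = 6914/3681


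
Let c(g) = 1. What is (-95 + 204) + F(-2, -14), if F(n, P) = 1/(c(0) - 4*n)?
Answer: 982/9 ≈ 109.11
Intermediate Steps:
F(n, P) = 1/(1 - 4*n)
(-95 + 204) + F(-2, -14) = (-95 + 204) - 1/(-1 + 4*(-2)) = 109 - 1/(-1 - 8) = 109 - 1/(-9) = 109 - 1*(-1/9) = 109 + 1/9 = 982/9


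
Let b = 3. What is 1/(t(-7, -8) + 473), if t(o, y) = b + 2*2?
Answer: 1/480 ≈ 0.0020833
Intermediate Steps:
t(o, y) = 7 (t(o, y) = 3 + 2*2 = 3 + 4 = 7)
1/(t(-7, -8) + 473) = 1/(7 + 473) = 1/480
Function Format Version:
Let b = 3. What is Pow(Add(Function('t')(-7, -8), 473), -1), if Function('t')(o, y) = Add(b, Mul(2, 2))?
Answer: Rational(1, 480) ≈ 0.0020833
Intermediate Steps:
Function('t')(o, y) = 7 (Function('t')(o, y) = Add(3, Mul(2, 2)) = Add(3, 4) = 7)
Pow(Add(Function('t')(-7, -8), 473), -1) = Pow(Add(7, 473), -1) = Pow(480, -1) = Rational(1, 480)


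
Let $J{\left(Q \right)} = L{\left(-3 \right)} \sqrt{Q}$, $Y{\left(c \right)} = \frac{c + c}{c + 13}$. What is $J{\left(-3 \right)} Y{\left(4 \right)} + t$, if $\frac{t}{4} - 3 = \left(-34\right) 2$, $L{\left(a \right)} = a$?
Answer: $-260 - \frac{24 i \sqrt{3}}{17} \approx -260.0 - 2.4452 i$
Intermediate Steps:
$Y{\left(c \right)} = \frac{2 c}{13 + c}$
$t = -260$ ($t = 12 + 4 \left(\left(-34\right) 2\right) = 12 + 4 \left(-68\right) = 12 - 272 = -260$)
$J{\left(Q \right)} = - 3 \sqrt{Q}$
$J{\left(-3 \right)} Y{\left(4 \right)} + t = - 3 \sqrt{-3} \cdot 2 \cdot 4 \frac{1}{13 + 4} - 260 = - 3 i \sqrt{3} \cdot 2 \cdot 4 \cdot \frac{1}{17} - 260 = - 3 i \sqrt{3} \cdot \frac{8}{17} - 260 = - \frac{24 i \sqrt{3}}{17} - 260 = -260 - \frac{24 i \sqrt{3}}{17}$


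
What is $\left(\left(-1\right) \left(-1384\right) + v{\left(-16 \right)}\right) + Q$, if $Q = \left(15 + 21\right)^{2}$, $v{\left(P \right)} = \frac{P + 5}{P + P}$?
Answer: $\frac{85771}{32} \approx 2680.3$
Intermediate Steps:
$v{\left(P \right)} = \frac{5 + P}{2 P}$
$Q = 1296$ ($Q = 36^{2} = 1296$)
$\left(\left(-1\right) \left(-1384\right) + v{\left(-16 \right)}\right) + Q = \left(\left(-1\right) \left(-1384\right) + \frac{5 - 16}{2 \left(-16\right)}\right) + 1296 = \left(1384 + \frac{1}{2} \left(- \frac{1}{16}\right) \left(-11\right)\right) + 1296 = \left(1384 + \frac{11}{32}\right) + 1296 = \frac{44299}{32} + 1296 = \frac{85771}{32}$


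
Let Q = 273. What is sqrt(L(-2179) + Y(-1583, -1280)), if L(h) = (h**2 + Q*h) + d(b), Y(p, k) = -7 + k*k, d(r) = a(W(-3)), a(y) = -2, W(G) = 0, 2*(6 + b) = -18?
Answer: sqrt(5791565) ≈ 2406.6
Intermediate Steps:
b = -15 (b = -6 + (1/2)*(-18) = -6 - 9 = -15)
d(r) = -2
Y(p, k) = -7 + k**2
L(h) = -2 + h**2 + 273*h (L(h) = (h**2 + 273*h) - 2 = -2 + h**2 + 273*h)
sqrt(L(-2179) + Y(-1583, -1280)) = sqrt((-2 + (-2179)**2 + 273*(-2179)) + (-7 + (-1280)**2)) = sqrt((-2 + 4748041 - 594867) + (-7 + 1638400)) = sqrt(4153172 + 1638393) = sqrt(5791565)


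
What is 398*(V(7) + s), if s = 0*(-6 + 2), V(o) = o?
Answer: 2786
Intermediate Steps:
s = 0 (s = 0*(-4) = 0)
398*(V(7) + s) = 398*(7 + 0) = 398*7 = 2786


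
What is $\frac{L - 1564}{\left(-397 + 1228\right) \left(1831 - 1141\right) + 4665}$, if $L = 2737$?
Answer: $\frac{391}{192685} \approx 0.0020292$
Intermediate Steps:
$\frac{L - 1564}{\left(-397 + 1228\right) \left(1831 - 1141\right) + 4665} = \frac{2737 - 1564}{\left(-397 + 1228\right) \left(1831 - 1141\right) + 4665} = \frac{1173}{831 \cdot 690 + 4665} = \frac{1173}{573390 + 4665} = \frac{1173}{578055} = 1173 \cdot \frac{1}{578055} = \frac{391}{192685}$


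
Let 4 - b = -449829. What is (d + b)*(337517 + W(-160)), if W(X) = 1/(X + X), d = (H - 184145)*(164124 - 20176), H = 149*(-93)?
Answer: -3078321562691280657/320 ≈ -9.6197e+15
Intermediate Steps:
b = 449833 (b = 4 - 1*(-449829) = 4 + 449829 = 449833)
H = -13857
d = -28501991896 (d = (-13857 - 184145)*(164124 - 20176) = -198002*143948 = -28501991896)
W(X) = 1/(2*X)
(d + b)*(337517 + W(-160)) = (-28501991896 + 449833)*(337517 + (1/2)/(-160)) = -28501542063*(337517 + (1/2)*(-1/160)) = -28501542063*(337517 - 1/320) = -28501542063*108005439/320 = -3078321562691280657/320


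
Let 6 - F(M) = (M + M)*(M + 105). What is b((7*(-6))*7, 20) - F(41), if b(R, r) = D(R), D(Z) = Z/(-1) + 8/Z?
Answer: 1802216/147 ≈ 12260.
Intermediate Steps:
D(Z) = -Z + 8/Z (D(Z) = Z*(-1) + 8/Z = -Z + 8/Z)
F(M) = 6 - 2*M*(105 + M) (F(M) = 6 - (M + M)*(M + 105) = 6 - 2*M*(105 + M))
b(R, r) = -R + 8/R
b((7*(-6))*7, 20) - F(41) = (-7*(-6)*7 + 8/(((7*(-6))*7))) - (6 - 210*41 - 2*41²) = (-(-42)*7 + 8/((-42*7))) - (6 - 8610 - 2*1681) = (-1*(-294) + 8/(-294)) - (6 - 8610 - 3362) = (294 + 8*(-1/294)) - 1*(-11966) = (294 - 4/147) + 11966 = 43214/147 + 11966 = 1802216/147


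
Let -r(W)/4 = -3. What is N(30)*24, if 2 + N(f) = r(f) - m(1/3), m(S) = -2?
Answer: 288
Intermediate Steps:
r(W) = 12 (r(W) = -4*(-3) = 12)
N(f) = 12 (N(f) = -2 + (12 - 1*(-2)) = -2 + (12 + 2) = -2 + 14 = 12)
N(30)*24 = 12*24 = 288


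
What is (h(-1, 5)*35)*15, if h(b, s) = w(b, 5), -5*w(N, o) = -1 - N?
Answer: 0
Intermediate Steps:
w(N, o) = ⅕ + N/5 (w(N, o) = -(-1 - N)/5 = ⅕ + N/5)
h(b, s) = ⅕ + b/5
(h(-1, 5)*35)*15 = ((⅕ + (⅕)*(-1))*35)*15 = ((⅕ - ⅕)*35)*15 = (0*35)*15 = 0*15 = 0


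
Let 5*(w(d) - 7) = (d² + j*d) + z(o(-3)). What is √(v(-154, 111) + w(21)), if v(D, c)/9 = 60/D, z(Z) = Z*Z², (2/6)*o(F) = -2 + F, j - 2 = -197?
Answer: 4*I*√12991055/385 ≈ 37.447*I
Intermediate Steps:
j = -195 (j = 2 - 197 = -195)
o(F) = -6 + 3*F (o(F) = 3*(-2 + F) = -6 + 3*F)
z(Z) = Z³
v(D, c) = 540/D (v(D, c) = 9*(60/D) = 540/D)
w(d) = -668 - 39*d + d²/5 (w(d) = 7 + ((d² - 195*d) + (-6 + 3*(-3))³)/5 = 7 + ((d² - 195*d) + (-6 - 9)³)/5 = 7 + ((d² - 195*d) + (-15)³)/5 = 7 + ((d² - 195*d) - 3375)/5 = 7 + (-3375 + d² - 195*d)/5 = 7 + (-675 - 39*d + d²/5) = -668 - 39*d + d²/5)
√(v(-154, 111) + w(21)) = √(540/(-154) + (-668 - 39*21 + (⅕)*21²)) = √(540*(-1/154) + (-668 - 819 + (⅕)*441)) = √(-270/77 + (-668 - 819 + 441/5)) = √(-270/77 - 6994/5) = √(-539888/385) = 4*I*√12991055/385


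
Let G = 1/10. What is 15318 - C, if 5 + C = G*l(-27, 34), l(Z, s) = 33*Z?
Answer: 154121/10 ≈ 15412.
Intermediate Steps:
G = ⅒ ≈ 0.10000
C = -941/10 (C = -5 + (33*(-27))/10 = -5 + (⅒)*(-891) = -5 - 891/10 = -941/10 ≈ -94.100)
15318 - C = 15318 - 1*(-941/10) = 15318 + 941/10 = 154121/10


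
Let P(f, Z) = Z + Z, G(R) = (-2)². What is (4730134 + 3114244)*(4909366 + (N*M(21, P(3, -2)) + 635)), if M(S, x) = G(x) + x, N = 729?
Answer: 38515903824378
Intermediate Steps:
G(R) = 4
P(f, Z) = 2*Z
M(S, x) = 4 + x
(4730134 + 3114244)*(4909366 + (N*M(21, P(3, -2)) + 635)) = (4730134 + 3114244)*(4909366 + (729*(4 + 2*(-2)) + 635)) = 7844378*(4909366 + (729*(4 - 4) + 635)) = 7844378*(4909366 + (729*0 + 635)) = 7844378*(4909366 + (0 + 635)) = 7844378*(4909366 + 635) = 7844378*4910001 = 38515903824378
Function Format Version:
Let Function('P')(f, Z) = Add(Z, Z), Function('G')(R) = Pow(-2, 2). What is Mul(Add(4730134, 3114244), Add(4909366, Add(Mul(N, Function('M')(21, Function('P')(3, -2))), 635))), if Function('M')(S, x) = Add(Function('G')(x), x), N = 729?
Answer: 38515903824378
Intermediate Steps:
Function('G')(R) = 4
Function('P')(f, Z) = Mul(2, Z)
Function('M')(S, x) = Add(4, x)
Mul(Add(4730134, 3114244), Add(4909366, Add(Mul(N, Function('M')(21, Function('P')(3, -2))), 635))) = Mul(Add(4730134, 3114244), Add(4909366, Add(Mul(729, Add(4, Mul(2, -2))), 635))) = Mul(7844378, Add(4909366, Add(Mul(729, Add(4, -4)), 635))) = Mul(7844378, Add(4909366, Add(Mul(729, 0), 635))) = Mul(7844378, Add(4909366, Add(0, 635))) = Mul(7844378, Add(4909366, 635)) = Mul(7844378, 4910001) = 38515903824378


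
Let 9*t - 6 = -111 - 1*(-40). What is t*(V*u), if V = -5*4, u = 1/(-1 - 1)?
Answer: -650/9 ≈ -72.222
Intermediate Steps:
u = -½ (u = 1/(-2) = -½ ≈ -0.50000)
V = -20
t = -65/9 (t = ⅔ + (-111 - 1*(-40))/9 = ⅔ + (-111 + 40)/9 = ⅔ + (⅑)*(-71) = ⅔ - 71/9 = -65/9 ≈ -7.2222)
t*(V*u) = -(-1300)*(-1)/(9*2) = -65/9*10 = -650/9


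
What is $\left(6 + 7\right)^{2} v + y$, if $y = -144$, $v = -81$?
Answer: $-13833$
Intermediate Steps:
$\left(6 + 7\right)^{2} v + y = \left(6 + 7\right)^{2} \left(-81\right) - 144 = 13^{2} \left(-81\right) - 144 = 169 \left(-81\right) - 144 = -13689 - 144 = -13833$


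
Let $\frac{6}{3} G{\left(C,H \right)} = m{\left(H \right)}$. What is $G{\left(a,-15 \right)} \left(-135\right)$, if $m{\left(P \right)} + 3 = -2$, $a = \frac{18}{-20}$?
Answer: $\frac{675}{2} \approx 337.5$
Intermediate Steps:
$a = - \frac{9}{10}$ ($a = 18 \left(- \frac{1}{20}\right) = - \frac{9}{10} \approx -0.9$)
$m{\left(P \right)} = -5$ ($m{\left(P \right)} = -3 - 2 = -5$)
$G{\left(C,H \right)} = - \frac{5}{2}$ ($G{\left(C,H \right)} = \frac{1}{2} \left(-5\right) = - \frac{5}{2}$)
$G{\left(a,-15 \right)} \left(-135\right) = \left(- \frac{5}{2}\right) \left(-135\right) = \frac{675}{2}$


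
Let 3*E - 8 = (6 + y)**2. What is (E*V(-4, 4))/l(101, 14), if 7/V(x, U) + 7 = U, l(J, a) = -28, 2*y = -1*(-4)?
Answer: 2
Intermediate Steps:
y = 2 (y = (-1*(-4))/2 = (1/2)*4 = 2)
V(x, U) = 7/(-7 + U)
E = 24 (E = 8/3 + (6 + 2)**2/3 = 8/3 + (1/3)*8**2 = 8/3 + (1/3)*64 = 8/3 + 64/3 = 24)
(E*V(-4, 4))/l(101, 14) = (24*(7/(-7 + 4)))/(-28) = (24*(7/(-3)))*(-1/28) = (24*(7*(-1/3)))*(-1/28) = (24*(-7/3))*(-1/28) = -56*(-1/28) = 2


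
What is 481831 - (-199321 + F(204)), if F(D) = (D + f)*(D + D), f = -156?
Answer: 661568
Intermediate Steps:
F(D) = 2*D*(-156 + D) (F(D) = (D - 156)*(D + D) = (-156 + D)*(2*D) = 2*D*(-156 + D))
481831 - (-199321 + F(204)) = 481831 - (-199321 + 2*204*(-156 + 204)) = 481831 - (-199321 + 2*204*48) = 481831 - (-199321 + 19584) = 481831 - 1*(-179737) = 481831 + 179737 = 661568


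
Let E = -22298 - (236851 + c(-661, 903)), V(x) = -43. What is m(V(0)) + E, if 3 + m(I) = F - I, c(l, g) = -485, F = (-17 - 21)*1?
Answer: -258662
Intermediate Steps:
F = -38 (F = -38*1 = -38)
m(I) = -41 - I (m(I) = -3 + (-38 - I) = -41 - I)
E = -258664 (E = -22298 - (236851 - 485) = -22298 - 1*236366 = -22298 - 236366 = -258664)
m(V(0)) + E = (-41 - 1*(-43)) - 258664 = (-41 + 43) - 258664 = 2 - 258664 = -258662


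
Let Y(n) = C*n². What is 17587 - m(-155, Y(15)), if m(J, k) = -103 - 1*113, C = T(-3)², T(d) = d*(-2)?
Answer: 17803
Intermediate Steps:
T(d) = -2*d
C = 36 (C = (-2*(-3))² = 6² = 36)
Y(n) = 36*n²
m(J, k) = -216 (m(J, k) = -103 - 113 = -216)
17587 - m(-155, Y(15)) = 17587 - 1*(-216) = 17587 + 216 = 17803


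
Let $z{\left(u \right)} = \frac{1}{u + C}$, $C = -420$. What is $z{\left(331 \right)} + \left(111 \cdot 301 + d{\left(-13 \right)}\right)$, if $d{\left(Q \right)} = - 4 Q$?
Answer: $\frac{2978206}{89} \approx 33463.0$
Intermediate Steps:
$z{\left(u \right)} = \frac{1}{-420 + u}$ ($z{\left(u \right)} = \frac{1}{u - 420} = \frac{1}{-420 + u}$)
$z{\left(331 \right)} + \left(111 \cdot 301 + d{\left(-13 \right)}\right) = \frac{1}{-420 + 331} + \left(111 \cdot 301 - -52\right) = \frac{1}{-89} + \left(33411 + 52\right) = - \frac{1}{89} + 33463 = \frac{2978206}{89}$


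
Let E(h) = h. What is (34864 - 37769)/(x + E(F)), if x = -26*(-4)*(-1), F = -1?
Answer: 83/3 ≈ 27.667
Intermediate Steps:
x = -104 (x = 104*(-1) = -104)
(34864 - 37769)/(x + E(F)) = (34864 - 37769)/(-104 - 1) = -2905/(-105) = -2905*(-1/105) = 83/3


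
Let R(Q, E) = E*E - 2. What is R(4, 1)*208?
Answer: -208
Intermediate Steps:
R(Q, E) = -2 + E² (R(Q, E) = E² - 2 = -2 + E²)
R(4, 1)*208 = (-2 + 1²)*208 = (-2 + 1)*208 = -1*208 = -208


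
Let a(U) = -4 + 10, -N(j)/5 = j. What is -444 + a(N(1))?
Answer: -438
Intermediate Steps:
N(j) = -5*j
a(U) = 6
-444 + a(N(1)) = -444 + 6 = -438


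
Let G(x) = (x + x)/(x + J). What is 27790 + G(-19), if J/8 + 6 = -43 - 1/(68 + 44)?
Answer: 159931982/5755 ≈ 27790.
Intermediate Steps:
J = -5489/14 (J = -48 + 8*(-43 - 1/(68 + 44)) = -48 + 8*(-43 - 1/112) = -48 + 8*(-4817/112) = -48 - 4817/14 = -5489/14 ≈ -392.07)
G(x) = 2*x/(-5489/14 + x) (G(x) = (x + x)/(x - 5489/14) = (2*x)/(-5489/14 + x) = 2*x/(-5489/14 + x))
27790 + G(-19) = 27790 + 28*(-19)/(-5489 + 14*(-19)) = 27790 + 28*(-19)/(-5489 - 266) = 27790 + 28*(-19)/(-5755) = 27790 + 28*(-19)*(-1/5755) = 27790 + 532/5755 = 159931982/5755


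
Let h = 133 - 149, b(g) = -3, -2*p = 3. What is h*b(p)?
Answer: 48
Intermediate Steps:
p = -3/2 (p = -½*3 = -3/2 ≈ -1.5000)
h = -16
h*b(p) = -16*(-3) = 48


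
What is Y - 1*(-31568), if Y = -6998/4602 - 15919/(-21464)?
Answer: 1559062872235/49388664 ≈ 31567.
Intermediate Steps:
Y = -38472917/49388664 (Y = -6998*1/4602 - 15919*(-1/21464) = -3499/2301 + 15919/21464 = -38472917/49388664 ≈ -0.77898)
Y - 1*(-31568) = -38472917/49388664 - 1*(-31568) = -38472917/49388664 + 31568 = 1559062872235/49388664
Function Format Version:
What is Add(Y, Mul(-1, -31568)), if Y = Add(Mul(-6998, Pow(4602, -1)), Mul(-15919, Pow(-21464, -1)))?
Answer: Rational(1559062872235, 49388664) ≈ 31567.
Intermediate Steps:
Y = Rational(-38472917, 49388664) (Y = Add(Mul(-6998, Rational(1, 4602)), Mul(-15919, Rational(-1, 21464))) = Add(Rational(-3499, 2301), Rational(15919, 21464)) = Rational(-38472917, 49388664) ≈ -0.77898)
Add(Y, Mul(-1, -31568)) = Add(Rational(-38472917, 49388664), Mul(-1, -31568)) = Add(Rational(-38472917, 49388664), 31568) = Rational(1559062872235, 49388664)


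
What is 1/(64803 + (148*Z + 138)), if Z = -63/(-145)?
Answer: 145/9425769 ≈ 1.5383e-5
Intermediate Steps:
Z = 63/145 (Z = -63*(-1/145) = 63/145 ≈ 0.43448)
1/(64803 + (148*Z + 138)) = 1/(64803 + (148*(63/145) + 138)) = 1/(64803 + (9324/145 + 138)) = 1/(64803 + 29334/145) = 1/(9425769/145) = 145/9425769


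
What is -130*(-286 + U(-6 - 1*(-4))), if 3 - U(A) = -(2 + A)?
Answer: 36790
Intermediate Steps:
U(A) = 5 + A (U(A) = 3 - (-1)*(2 + A) = 3 - (-2 - A) = 3 + (2 + A) = 5 + A)
-130*(-286 + U(-6 - 1*(-4))) = -130*(-286 + (5 + (-6 - 1*(-4)))) = -130*(-286 + (5 + (-6 + 4))) = -130*(-286 + (5 - 2)) = -130*(-286 + 3) = -130*(-283) = 36790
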